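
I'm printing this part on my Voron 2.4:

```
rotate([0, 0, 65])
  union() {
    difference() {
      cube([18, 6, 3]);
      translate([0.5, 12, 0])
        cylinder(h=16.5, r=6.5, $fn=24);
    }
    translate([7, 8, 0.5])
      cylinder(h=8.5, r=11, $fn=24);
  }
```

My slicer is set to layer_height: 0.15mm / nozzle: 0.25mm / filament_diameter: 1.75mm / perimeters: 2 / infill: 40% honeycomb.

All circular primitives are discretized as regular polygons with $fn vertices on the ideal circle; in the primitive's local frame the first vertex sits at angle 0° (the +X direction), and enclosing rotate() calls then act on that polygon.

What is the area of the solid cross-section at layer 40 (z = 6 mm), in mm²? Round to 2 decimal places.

At z = 6 mm: the cube does not reach this height (z outside [0, 3]); the r=6.5 cylinder at (0.5, 12) gives a regular 24-gon of circumradius 6.5 (constant along its height) (area = (24/2)·6.500²·sin(360°/24) = 131.22 mm²); Taking the first minus the rest: the first operand is absent here, so nothing remains; the r=11 cylinder at (7, 8) contributes a regular 24-gon of circumradius 11 (area = (24/2)·11.000²·sin(360°/24) = 375.81 mm²); Merging all regions: only the r=11 cylinder at (7, 8) is present, so the union is just that shape — area = 375.81 mm²; (whole slice rotated 65° about Z — lengths, areas and connectivity unchanged). Overall, the cross-section is a single solid region. Net area = 375.81 mm².

375.81 mm²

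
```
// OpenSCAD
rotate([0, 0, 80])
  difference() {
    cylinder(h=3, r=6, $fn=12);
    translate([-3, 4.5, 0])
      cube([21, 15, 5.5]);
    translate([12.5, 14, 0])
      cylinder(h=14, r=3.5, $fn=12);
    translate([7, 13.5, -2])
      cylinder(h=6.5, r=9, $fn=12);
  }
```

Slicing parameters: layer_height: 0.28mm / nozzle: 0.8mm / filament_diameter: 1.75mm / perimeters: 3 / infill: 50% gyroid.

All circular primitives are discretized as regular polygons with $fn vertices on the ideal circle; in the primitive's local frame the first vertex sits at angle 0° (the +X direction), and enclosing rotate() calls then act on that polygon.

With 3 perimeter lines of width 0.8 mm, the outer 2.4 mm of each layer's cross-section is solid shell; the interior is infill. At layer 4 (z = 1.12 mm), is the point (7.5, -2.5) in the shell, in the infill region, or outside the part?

outside

At z = 1.12 mm: the r=6 cylinder contributes a regular 12-gon of circumradius 6; the cube at (-3, 4.5) (footprint 21×15) is included at this height; the r=3.5 cylinder at (12.5, 14) contributes a regular 12-gon of circumradius 3.5; the cylinder at (7, 13.5): section is a regular 12-gon, circumradius r=9; After the difference (first − rest): starting from the r=6 cylinder, the 21×15 cube at (-3, 4.5) partially overlaps it — only the 6.83 mm² overlap (of its 315.00 mm²) is removed, clipping the outline; the r=3.5 cylinder at (12.5, 14) misses the remaining region (no effect); the r=9 cylinder at (7, 13.5) misses the remaining region (no effect) — 1 connected region; (whole slice rotated 80° about Z — lengths, areas and connectivity unchanged). Overall, the cross-section is a single solid region. Undo the 80° rotation: the query point maps to (-1.160, -7.820) in the un-rotated model frame. The nearest boundary edge runs (-0.00, -6.00)→(-3.00, -5.20); distance from the point to it = 2.06 mm. The point is not inside any of the regions above, so it lies outside the cross-section (2.06 mm from the nearest boundary).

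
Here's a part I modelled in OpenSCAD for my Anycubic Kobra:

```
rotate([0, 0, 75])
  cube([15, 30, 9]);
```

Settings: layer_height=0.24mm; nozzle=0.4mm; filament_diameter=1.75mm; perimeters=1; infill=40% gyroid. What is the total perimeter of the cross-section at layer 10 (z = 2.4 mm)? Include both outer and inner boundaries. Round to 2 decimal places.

At z = 2.4 mm: the cube is present — its section is the full 15×30 rectangle (perimeter 90.00 mm); (whole slice rotated 75° about Z — lengths, areas and connectivity unchanged). Overall, the cross-section is a single solid region. Total boundary length (outer) = 90.00 mm.

90.00 mm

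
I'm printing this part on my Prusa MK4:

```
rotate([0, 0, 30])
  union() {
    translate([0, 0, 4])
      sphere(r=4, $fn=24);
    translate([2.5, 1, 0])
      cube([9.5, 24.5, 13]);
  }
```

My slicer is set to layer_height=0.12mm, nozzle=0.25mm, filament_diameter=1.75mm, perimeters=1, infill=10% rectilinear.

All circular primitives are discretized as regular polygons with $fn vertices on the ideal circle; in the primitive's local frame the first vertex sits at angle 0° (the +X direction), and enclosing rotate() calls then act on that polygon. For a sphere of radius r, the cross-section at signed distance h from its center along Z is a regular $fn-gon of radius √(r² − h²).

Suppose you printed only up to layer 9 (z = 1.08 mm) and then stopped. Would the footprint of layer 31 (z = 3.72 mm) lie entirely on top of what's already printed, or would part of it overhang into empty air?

part overhangs

Compare the two slices. At z = 1.08: the r=4 sphere slices to a regular 24-gon of circumradius 2.734 (√(r²−h²) with h=2.92 from center) (area = (24/2)·2.734²·sin(360°/24) = 23.21 mm²); the 9.5×24.5 cube at (2.5, 1) contributes its full rectangle (area 232.75 mm²); Merging all regions: the regions partially overlap — summed areas 255.96 mm² minus the doubly-counted overlap 0.00 mm² gives 255.96 mm² — area = 255.96 mm²; (rotated 30° about Z; rotation is an isometry so areas/perimeters/island counts are preserved). At z = 3.72: the r=4 sphere contributes a regular 24-gon of circumradius √(4²−0.28²) = 3.990 (area = (24/2)·3.990²·sin(360°/24) = 49.45 mm²); the 9.5×24.5 cube at (2.5, 1) contributes its full rectangle (area 232.75 mm²); Merging all regions: the regions partially overlap — summed areas 282.20 mm² minus the doubly-counted overlap 1.72 mm² gives 280.48 mm² — area = 280.48 mm²; (rotated 30° about Z; rotation is an isometry so areas/perimeters/island counts are preserved). Checking containment: at z = 3.72 the cross-section extends beyond the z = 1.08 cross-section by about 24.52 mm².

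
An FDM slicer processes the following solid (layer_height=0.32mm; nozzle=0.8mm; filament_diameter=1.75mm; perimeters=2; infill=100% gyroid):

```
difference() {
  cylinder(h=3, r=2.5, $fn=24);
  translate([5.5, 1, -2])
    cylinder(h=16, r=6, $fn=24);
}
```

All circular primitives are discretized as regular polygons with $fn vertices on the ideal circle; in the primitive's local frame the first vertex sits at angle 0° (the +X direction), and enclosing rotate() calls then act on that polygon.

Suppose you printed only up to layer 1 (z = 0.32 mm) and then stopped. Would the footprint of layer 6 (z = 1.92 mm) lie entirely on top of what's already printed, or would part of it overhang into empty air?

entirely on top

Compare the two slices. At z = 0.32: the cylinder: section is a regular 24-gon, circumradius r=2.5 (area = (24/2)·2.500²·sin(360°/24) = 19.41 mm²); the cylinder at (5.5, 1): section is a regular 24-gon, circumradius r=6 (area = (24/2)·6.000²·sin(360°/24) = 111.81 mm²); Subtracting the remaining from the first: starting from the r=2.5 cylinder (19.41 mm²), the r=6 cylinder at (5.5, 1) partially overlaps it — only the 10.69 mm² overlap (of its 111.81 mm²) is removed, clipping the outline — area = 8.72 mm². At z = 1.92: the r=2.5 cylinder contributes a regular 24-gon of circumradius 2.5 (area = (24/2)·2.500²·sin(360°/24) = 19.41 mm²); the r=6 cylinder at (5.5, 1) contributes a regular 24-gon of circumradius 6 (area = (24/2)·6.000²·sin(360°/24) = 111.81 mm²); After the difference (first − rest): starting from the r=2.5 cylinder (19.41 mm²), the r=6 cylinder at (5.5, 1) partially overlaps it — only the 10.69 mm² overlap (of its 111.81 mm²) is removed, clipping the outline — area = 8.72 mm². Checking containment: the cross-section at z = 1.92 is a subset of the cross-section at z = 0.32.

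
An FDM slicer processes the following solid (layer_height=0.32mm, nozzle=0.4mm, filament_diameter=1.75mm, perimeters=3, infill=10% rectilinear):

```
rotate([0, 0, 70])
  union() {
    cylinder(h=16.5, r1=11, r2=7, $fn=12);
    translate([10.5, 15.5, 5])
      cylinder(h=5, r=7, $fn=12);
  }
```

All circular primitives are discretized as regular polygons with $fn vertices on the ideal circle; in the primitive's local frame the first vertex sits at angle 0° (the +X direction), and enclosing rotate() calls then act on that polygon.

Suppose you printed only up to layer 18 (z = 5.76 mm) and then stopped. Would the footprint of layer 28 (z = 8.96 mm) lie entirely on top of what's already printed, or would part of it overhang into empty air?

entirely on top

Compare the two slices. At z = 5.76: the cone contributes a regular 12-gon of circumradius 9.604 (interpolated between r1=11 and r2=7 at t=0.349) (area = (12/2)·9.604²·sin(360°/12) = 276.69 mm²); the r=7 cylinder at (10.5, 15.5) gives a regular 12-gon of circumradius 7 (constant along its height) (area = (12/2)·7.000²·sin(360°/12) = 147.00 mm²); Combining (union): the 2 present regions are separate (no shared area or edge), so areas and boundary lengths simply add and each stays a separate island — area = 423.69 mm²; (rotated 70° about Z; rotation is an isometry so areas/perimeters/island counts are preserved). At z = 8.96: the cone: at t=0.543 of its height the radius interpolates to r₁+(r₂−r₁)t = 8.828, giving a regular 12-gon of that circumradius (area = (12/2)·8.828²·sin(360°/12) = 233.79 mm²); the r=7 cylinder at (10.5, 15.5) contributes a regular 12-gon of circumradius 7 (area = (12/2)·7.000²·sin(360°/12) = 147.00 mm²); Taking the union: the 2 present regions are separate (no shared area or edge), so areas and boundary lengths simply add and each stays a separate island — area = 380.79 mm²; (rotated 70° about Z; rotation is an isometry so areas/perimeters/island counts are preserved). Checking containment: the cross-section at z = 8.96 is a subset of the cross-section at z = 5.76.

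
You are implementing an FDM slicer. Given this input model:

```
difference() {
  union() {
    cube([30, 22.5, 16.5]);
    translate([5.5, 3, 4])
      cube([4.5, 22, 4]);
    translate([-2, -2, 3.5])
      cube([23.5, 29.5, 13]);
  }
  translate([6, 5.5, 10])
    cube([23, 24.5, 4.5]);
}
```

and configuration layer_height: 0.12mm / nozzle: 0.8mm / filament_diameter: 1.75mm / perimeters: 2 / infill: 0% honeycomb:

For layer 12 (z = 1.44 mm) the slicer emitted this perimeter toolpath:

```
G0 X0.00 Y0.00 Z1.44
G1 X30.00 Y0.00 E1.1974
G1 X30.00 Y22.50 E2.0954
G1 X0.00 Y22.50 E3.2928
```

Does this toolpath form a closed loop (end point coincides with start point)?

no

Start point (G0): (0.00, 0.00). End point (last G1): the path does not return to the start — open.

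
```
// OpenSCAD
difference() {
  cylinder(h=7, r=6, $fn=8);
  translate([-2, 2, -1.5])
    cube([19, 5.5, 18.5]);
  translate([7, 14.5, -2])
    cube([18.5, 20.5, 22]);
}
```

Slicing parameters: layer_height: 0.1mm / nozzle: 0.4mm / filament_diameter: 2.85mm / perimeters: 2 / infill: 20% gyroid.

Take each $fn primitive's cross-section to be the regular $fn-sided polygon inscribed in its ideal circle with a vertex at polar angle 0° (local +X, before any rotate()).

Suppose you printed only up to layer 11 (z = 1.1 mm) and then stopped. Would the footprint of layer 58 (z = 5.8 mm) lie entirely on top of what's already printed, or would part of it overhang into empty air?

entirely on top

Compare the two slices. At z = 1.1: the cylinder: section is a regular 8-gon, circumradius r=6 (area = (8/2)·6.000²·sin(360°/8) = 101.82 mm²); the cube at (-2, 2) (footprint 19×5.5) is included at this height (area 104.50 mm²); the 18.5×20.5 cube at (7, 14.5) contributes its full rectangle (area 379.25 mm²); Taking the first minus the rest: starting from the r=6 cylinder (101.82 mm²), the 19×5.5 cube at (-2, 2) partially overlaps it — only the 21.46 mm² overlap (of its 104.50 mm²) is removed, clipping the outline; the 18.5×20.5 cube at (7, 14.5) misses the remaining region (no effect) — area = 80.37 mm². At z = 5.8: the cylinder: section is a regular 8-gon, circumradius r=6 (area = (8/2)·6.000²·sin(360°/8) = 101.82 mm²); the cube at (-2, 2) is present — its section is the full 19×5.5 rectangle (area 104.50 mm²); the cube at (7, 14.5) is present — its section is the full 18.5×20.5 rectangle (area 379.25 mm²); Subtracting the remaining from the first: starting from the r=6 cylinder (101.82 mm²), the 19×5.5 cube at (-2, 2) partially overlaps it — only the 21.46 mm² overlap (of its 104.50 mm²) is removed, clipping the outline; the 18.5×20.5 cube at (7, 14.5) misses the remaining region (no effect) — area = 80.37 mm². Checking containment: the cross-section at z = 5.8 is a subset of the cross-section at z = 1.1.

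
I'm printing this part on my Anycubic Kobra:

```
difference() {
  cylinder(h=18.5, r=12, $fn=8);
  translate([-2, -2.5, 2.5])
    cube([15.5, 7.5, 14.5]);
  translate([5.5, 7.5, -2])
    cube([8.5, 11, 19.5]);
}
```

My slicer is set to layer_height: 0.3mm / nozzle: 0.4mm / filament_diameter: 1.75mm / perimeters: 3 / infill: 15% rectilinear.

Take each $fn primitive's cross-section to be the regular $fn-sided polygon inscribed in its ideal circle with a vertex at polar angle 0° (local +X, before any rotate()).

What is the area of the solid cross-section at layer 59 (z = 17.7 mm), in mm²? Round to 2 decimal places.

407.29 mm²

At z = 17.7 mm: the r=12 cylinder contributes a regular 8-gon of circumradius 12 (area = (8/2)·12.000²·sin(360°/8) = 407.29 mm²); the cube at (-2, -2.5) does not reach this height (z outside [2.5, 17]); the cube at (5.5, 7.5) is not intersected at this z (z outside [-2, 17.5]); After the difference (first − rest): none of the subtracted shapes is present at this height, so the r=12 cylinder is unchanged — area = 407.29 mm². Overall, the cross-section is a single solid region. Net area = 407.29 mm².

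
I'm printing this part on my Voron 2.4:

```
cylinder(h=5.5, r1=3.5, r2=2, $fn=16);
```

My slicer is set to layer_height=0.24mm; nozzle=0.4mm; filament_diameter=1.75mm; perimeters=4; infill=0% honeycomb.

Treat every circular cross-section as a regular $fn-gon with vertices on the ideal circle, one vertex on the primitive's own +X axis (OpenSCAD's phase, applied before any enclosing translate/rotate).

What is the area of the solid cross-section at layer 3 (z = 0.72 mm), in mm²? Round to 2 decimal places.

33.41 mm²

At z = 0.72 mm: the cone (r1=3.5→r2=2) has section circumradius 3.304 here — a regular 16-gon (area = (16/2)·3.304²·sin(360°/16) = 33.41 mm²). Overall, the cross-section is a single solid region. Net area = 33.41 mm².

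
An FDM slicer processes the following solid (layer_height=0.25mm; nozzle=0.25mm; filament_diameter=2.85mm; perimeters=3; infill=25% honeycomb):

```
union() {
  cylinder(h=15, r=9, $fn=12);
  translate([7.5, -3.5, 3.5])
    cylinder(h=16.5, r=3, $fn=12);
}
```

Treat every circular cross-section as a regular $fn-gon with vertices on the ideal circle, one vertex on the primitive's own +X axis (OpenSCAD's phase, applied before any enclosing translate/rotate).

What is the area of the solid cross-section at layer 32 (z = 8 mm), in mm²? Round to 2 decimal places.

At z = 8 mm: the cylinder: section is a regular 12-gon, circumradius r=9 (area = (12/2)·9.000²·sin(360°/12) = 243.00 mm²); the r=3 cylinder at (7.5, -3.5) gives a regular 12-gon of circumradius 3 (constant along its height) (area = (12/2)·3.000²·sin(360°/12) = 27.00 mm²); Taking the union: the regions partially overlap — summed areas 270.00 mm² minus the doubly-counted overlap 15.48 mm² gives 254.52 mm² — area = 254.52 mm². Overall, the cross-section is a single solid region. Net area = 254.52 mm².

254.52 mm²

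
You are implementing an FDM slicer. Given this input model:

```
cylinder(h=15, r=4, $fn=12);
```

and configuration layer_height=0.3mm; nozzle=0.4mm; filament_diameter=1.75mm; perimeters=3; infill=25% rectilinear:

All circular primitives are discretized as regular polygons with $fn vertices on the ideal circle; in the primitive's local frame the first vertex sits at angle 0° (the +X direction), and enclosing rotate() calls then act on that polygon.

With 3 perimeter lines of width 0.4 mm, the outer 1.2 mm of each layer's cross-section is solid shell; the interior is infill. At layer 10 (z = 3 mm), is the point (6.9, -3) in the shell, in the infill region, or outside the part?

outside

At z = 3 mm: the r=4 cylinder gives a regular 12-gon of circumradius 4 (constant along its height). Overall, the cross-section is a single solid region. The nearest boundary edge runs (2.00, -3.46)→(3.46, -2.00); distance from the point to it = 3.58 mm. The point is not inside any of the regions above, so it lies outside the cross-section (3.58 mm from the nearest boundary).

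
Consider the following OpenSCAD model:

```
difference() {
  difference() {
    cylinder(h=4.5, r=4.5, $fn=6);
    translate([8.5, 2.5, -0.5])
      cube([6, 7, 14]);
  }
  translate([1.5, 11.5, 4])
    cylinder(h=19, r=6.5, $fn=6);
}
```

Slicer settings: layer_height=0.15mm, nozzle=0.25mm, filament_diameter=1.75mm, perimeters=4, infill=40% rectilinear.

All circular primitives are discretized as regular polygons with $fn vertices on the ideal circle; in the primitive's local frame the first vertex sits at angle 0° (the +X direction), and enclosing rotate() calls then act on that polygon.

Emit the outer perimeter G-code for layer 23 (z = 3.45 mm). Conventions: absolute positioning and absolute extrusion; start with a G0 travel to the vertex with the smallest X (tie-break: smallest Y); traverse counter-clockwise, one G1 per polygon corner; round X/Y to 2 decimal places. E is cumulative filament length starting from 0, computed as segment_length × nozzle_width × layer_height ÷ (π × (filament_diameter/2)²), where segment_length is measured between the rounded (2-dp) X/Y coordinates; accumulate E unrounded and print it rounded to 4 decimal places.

G0 X-4.50 Y0.00 Z3.45
G1 X-2.25 Y-3.90 E0.0702
G1 X2.25 Y-3.90 E0.1404
G1 X4.50 Y0.00 E0.2106
G1 X2.25 Y3.90 E0.2807
G1 X-2.25 Y3.90 E0.3509
G1 X-4.50 Y0.00 E0.4211

At z = 3.45 mm: the r=4.5 cylinder contributes a regular 6-gon of circumradius 4.5; the cube at (8.5, 2.5) is present — its section is the full 6×7 rectangle; Subtracting the remaining from the first: starting from the r=4.5 cylinder, the 6×7 cube at (8.5, 2.5) misses the remaining region (no effect) — 1 connected region; the cylinder at (1.5, 11.5) does not reach this height (z outside [4, 23]); Taking the first minus the rest: none of the subtracted shapes is present at this height, so that combined region is unchanged — 1 connected region. The outline is a single polygon with 6 vertices. Extrusion per mm of travel: 0.25 × 0.15 / (π × 0.875²) = 0.015591. Accumulating E over each segment gives final E = 0.4211.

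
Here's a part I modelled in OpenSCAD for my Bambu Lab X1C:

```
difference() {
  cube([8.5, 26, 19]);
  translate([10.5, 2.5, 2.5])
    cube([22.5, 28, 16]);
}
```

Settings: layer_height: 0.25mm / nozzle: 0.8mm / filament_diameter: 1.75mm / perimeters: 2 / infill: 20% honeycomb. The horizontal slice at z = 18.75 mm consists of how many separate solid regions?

1

At z = 18.75 mm: the cube is present — its section is the full 8.5×26 rectangle; the cube at (10.5, 2.5) is absent (z outside [2.5, 18.5]); After the difference (first − rest): none of the subtracted shapes is present at this height, so the 8.5×26 cube is unchanged — 1 connected region. The result has 1 disconnected region.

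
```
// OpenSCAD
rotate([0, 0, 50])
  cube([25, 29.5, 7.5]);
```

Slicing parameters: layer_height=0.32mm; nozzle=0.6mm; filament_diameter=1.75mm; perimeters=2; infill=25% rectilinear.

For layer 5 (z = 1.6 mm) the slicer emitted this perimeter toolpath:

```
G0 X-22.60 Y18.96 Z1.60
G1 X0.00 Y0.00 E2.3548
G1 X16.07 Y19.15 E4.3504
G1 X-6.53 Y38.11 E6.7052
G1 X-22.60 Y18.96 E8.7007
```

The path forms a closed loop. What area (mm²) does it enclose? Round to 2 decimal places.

Apply the shoelace formula to the sequence of (X, Y) vertices; enclosed area = 737.48 mm².

737.48 mm²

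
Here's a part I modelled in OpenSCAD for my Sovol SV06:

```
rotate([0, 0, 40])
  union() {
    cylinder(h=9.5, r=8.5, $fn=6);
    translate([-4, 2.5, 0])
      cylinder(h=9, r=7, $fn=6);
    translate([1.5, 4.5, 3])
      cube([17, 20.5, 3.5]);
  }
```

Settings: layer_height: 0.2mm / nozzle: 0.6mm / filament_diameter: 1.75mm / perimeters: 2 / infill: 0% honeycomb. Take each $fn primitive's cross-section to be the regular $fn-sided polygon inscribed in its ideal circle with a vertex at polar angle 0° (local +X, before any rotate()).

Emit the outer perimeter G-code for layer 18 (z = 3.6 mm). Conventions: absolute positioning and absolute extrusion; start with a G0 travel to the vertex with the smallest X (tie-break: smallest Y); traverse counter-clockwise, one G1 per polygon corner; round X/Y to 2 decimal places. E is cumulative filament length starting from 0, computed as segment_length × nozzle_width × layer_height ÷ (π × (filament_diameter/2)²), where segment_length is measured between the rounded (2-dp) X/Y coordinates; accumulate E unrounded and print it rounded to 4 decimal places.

At z = 3.6 mm: the r=8.5 cylinder contributes a regular 6-gon of circumradius 8.5; the cylinder at (-4, 2.5): section is a regular 6-gon, circumradius r=7; the cube at (1.5, 4.5) (footprint 17×20.5) is included at this height; Merging all regions: the regions partially overlap (shared area 99.11 mm²), so overlapping operands fuse into one piece — 1 connected region; (whole slice rotated 40° about Z — lengths, areas and connectivity unchanged). The outline is a single polygon with 14 vertices. Extrusion per mm of travel: 0.6 × 0.2 / (π × 0.875²) = 0.049890. Accumulating E over each segment gives final E = 5.9408.

G0 X-14.92 Y20.12 Z3.60
G1 X-3.58 Y6.60 E0.8804
G1 X-4.58 Y5.76 E0.9455
G1 X-5.89 Y6.24 E1.0151
G1 X-11.25 Y1.74 E1.3643
G1 X-10.03 Y-5.16 E1.7139
G1 X-3.46 Y-7.55 E2.0627
G1 X-2.65 Y-6.87 E2.1154
G1 X1.48 Y-8.37 E2.3346
G1 X7.99 Y-2.91 E2.7585
G1 X6.51 Y5.46 E3.1826
G1 X1.63 Y7.24 E3.4418
G1 X11.28 Y15.34 E4.0703
G1 X-1.90 Y31.04 E5.0930
G1 X-14.92 Y20.12 E5.9408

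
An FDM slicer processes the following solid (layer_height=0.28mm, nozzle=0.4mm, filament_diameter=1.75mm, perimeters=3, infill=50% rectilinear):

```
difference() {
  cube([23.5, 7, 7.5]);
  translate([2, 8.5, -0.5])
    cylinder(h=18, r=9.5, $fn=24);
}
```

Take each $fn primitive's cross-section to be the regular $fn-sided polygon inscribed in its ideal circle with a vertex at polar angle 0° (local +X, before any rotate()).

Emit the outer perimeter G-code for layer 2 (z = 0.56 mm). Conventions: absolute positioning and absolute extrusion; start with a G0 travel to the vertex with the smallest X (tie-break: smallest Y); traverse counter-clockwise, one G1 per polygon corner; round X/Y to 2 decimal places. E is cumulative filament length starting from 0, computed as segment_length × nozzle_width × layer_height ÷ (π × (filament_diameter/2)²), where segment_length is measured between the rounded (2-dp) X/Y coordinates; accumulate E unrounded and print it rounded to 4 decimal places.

G0 X6.09 Y0.00 Z0.56
G1 X23.50 Y0.00 E0.8107
G1 X23.50 Y7.00 E1.1366
G1 X11.30 Y7.00 E1.7047
G1 X11.18 Y6.04 E1.7498
G1 X10.23 Y3.75 E1.8652
G1 X8.72 Y1.78 E1.9808
G1 X6.75 Y0.27 E2.0964
G1 X6.09 Y0.00 E2.1296

At z = 0.56 mm: the 23.5×7 cube contributes its full rectangle; the r=9.5 cylinder at (2, 8.5) gives a regular 24-gon of circumradius 9.5 (constant along its height); Subtracting the remaining from the first: starting from the 23.5×7 cube, the r=9.5 cylinder at (2, 8.5) partially overlaps it — only the 67.36 mm² overlap (of its 280.30 mm²) is removed, clipping the outline — 1 connected region. The outline is a single polygon with 8 vertices. Extrusion per mm of travel: 0.4 × 0.28 / (π × 0.875²) = 0.046564. Accumulating E over each segment gives final E = 2.1296.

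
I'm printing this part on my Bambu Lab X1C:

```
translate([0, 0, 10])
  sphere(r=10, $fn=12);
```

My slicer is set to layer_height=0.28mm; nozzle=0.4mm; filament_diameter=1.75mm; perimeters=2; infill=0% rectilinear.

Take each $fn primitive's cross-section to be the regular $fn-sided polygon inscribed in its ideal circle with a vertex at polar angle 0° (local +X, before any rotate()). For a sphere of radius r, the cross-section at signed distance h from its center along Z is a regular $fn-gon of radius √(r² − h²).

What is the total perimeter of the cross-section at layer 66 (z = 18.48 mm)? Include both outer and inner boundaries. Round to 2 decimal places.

At z = 18.48 mm: the r=10 sphere slices to a regular 12-gon of circumradius 5.300 (√(r²−h²) with h=8.48 from center) (perimeter = 2·12·5.300·sin(180°/12) = 32.92 mm). Overall, the cross-section is a single solid region. Total boundary length (outer) = 32.92 mm.

32.92 mm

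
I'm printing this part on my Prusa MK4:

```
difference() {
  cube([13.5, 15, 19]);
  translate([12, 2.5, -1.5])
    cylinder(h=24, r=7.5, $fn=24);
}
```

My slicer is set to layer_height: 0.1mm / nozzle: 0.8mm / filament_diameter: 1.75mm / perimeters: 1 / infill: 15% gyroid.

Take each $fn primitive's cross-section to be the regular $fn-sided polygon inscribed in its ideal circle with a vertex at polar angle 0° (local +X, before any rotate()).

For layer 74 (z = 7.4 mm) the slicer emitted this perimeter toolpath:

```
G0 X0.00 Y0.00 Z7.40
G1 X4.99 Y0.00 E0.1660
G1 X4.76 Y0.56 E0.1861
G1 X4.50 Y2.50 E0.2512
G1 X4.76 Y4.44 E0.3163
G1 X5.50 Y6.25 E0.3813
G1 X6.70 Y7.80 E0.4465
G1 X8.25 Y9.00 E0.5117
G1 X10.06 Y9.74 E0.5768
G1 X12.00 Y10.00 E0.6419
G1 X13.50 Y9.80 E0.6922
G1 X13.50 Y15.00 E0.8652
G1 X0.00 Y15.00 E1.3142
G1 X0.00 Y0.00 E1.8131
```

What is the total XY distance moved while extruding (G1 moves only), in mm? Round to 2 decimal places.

54.51 mm

Sum the Euclidean lengths of each G1 segment: total = 54.51 mm.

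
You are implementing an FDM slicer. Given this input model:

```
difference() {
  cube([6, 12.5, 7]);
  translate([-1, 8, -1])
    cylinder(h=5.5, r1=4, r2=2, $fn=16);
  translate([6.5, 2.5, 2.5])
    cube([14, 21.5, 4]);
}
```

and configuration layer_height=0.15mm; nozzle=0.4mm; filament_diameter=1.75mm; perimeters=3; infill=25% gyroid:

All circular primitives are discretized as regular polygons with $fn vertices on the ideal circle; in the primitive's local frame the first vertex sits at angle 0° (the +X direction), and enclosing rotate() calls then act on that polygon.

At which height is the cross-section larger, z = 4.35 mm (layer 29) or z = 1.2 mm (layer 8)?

layer 29 (z = 4.35 mm)

Layer 29 (z = 4.35): the 6×12.5 cube contributes its full rectangle (area 75.00 mm²); the cone at (-1, 8) contributes a regular 16-gon of circumradius 2.055 (interpolated between r1=4 and r2=2 at t=0.973) (area = (16/2)·2.055²·sin(360°/16) = 12.92 mm²); the 14×21.5 cube at (6.5, 2.5) contributes its full rectangle (area 301.00 mm²); After the difference (first − rest): starting from the 6×12.5 cube (75.00 mm²), the cone at (-1, 8) partially overlaps it — only the 2.57 mm² overlap (of its 12.92 mm²) is removed, clipping the outline; the 14×21.5 cube at (6.5, 2.5) misses the remaining region (no effect) — area = 72.43 mm². So its area = 72.43 mm². Layer 8 (z = 1.2): the cube (footprint 6×12.5) is included at this height (area 75.00 mm²); the cone at (-1, 8): at t=0.400 of its height the radius interpolates to r₁+(r₂−r₁)t = 3.200, giving a regular 16-gon of that circumradius (area = (16/2)·3.200²·sin(360°/16) = 31.35 mm²); the cube at (6.5, 2.5) is not intersected at this z (z outside [2.5, 6.5]); Subtracting the remaining from the first: starting from the 6×12.5 cube (75.00 mm²), the cone at (-1, 8) partially overlaps it — only the 9.47 mm² overlap (of its 31.35 mm²) is removed, clipping the outline — area = 65.53 mm². So its area = 65.53 mm². Layer 29 is larger (72.43 vs 65.53 mm²).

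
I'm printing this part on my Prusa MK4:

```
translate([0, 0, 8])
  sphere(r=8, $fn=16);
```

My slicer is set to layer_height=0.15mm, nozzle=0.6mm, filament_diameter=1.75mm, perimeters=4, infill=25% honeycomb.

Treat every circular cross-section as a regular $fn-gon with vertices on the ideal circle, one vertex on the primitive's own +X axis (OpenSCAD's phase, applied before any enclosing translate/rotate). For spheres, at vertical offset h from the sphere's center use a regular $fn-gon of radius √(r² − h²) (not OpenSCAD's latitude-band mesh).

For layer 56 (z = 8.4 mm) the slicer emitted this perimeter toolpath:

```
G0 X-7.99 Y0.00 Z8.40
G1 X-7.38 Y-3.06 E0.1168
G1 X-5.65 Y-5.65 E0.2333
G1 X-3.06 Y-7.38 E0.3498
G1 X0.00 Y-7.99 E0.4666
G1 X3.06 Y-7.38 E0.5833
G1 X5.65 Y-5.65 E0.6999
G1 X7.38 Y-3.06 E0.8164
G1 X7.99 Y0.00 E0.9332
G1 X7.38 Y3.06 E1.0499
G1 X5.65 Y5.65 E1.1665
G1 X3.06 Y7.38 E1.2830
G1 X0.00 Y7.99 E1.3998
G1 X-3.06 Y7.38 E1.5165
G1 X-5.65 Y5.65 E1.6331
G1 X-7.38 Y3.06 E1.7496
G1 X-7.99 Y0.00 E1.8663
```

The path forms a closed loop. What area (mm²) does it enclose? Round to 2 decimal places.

Apply the shoelace formula to the sequence of (X, Y) vertices; enclosed area = 195.43 mm².

195.43 mm²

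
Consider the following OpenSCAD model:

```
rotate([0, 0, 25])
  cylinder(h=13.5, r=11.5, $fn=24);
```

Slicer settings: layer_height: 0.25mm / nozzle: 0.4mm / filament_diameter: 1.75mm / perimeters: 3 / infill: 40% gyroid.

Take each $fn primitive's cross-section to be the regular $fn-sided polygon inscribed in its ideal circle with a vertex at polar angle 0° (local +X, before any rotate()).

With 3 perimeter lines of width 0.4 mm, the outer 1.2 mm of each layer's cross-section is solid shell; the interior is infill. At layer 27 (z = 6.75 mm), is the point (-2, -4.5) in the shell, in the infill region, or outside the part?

At z = 6.75 mm: the cylinder: section is a regular 24-gon, circumradius r=11.5; (rotated 25° about Z; rotation is an isometry so areas/perimeters/island counts are preserved). Overall, the cross-section is a single solid region. Undo the 25° rotation: the query point maps to (-3.714, -3.233) in the un-rotated model frame. The nearest boundary edge runs (-9.96, -5.75)→(-8.13, -8.13); distance from the point to it = 6.49 mm. The point is inside the cross-section and 6.49 mm from the nearest boundary — more than the 1.2 mm shell width (3 × 0.4), so it's in the infill interior.

infill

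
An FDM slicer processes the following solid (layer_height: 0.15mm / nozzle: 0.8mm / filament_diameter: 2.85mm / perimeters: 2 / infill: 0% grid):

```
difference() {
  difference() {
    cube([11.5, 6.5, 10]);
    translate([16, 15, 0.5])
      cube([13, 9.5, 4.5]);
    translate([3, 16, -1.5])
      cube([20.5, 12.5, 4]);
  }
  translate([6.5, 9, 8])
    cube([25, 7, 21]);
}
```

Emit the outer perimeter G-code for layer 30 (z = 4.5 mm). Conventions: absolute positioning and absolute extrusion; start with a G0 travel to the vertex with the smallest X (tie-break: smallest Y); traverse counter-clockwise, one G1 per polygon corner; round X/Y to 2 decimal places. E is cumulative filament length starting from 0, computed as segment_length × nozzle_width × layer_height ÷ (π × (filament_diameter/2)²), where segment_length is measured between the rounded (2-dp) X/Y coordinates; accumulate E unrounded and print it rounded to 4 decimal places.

At z = 4.5 mm: the cube is present — its section is the full 11.5×6.5 rectangle; the cube at (16, 15) is present — its section is the full 13×9.5 rectangle; the cube at (3, 16) is absent (z outside [-1.5, 2.5]); Taking the first minus the rest: starting from the 11.5×6.5 cube, the 13×9.5 cube at (16, 15) misses the remaining region (no effect) — 1 connected region; the cube at (6.5, 9) is not intersected at this z (z outside [8, 29]); After the difference (first − rest): none of the subtracted shapes is present at this height, so that combined region is unchanged — 1 connected region. The outline is a single polygon with 4 vertices. Extrusion per mm of travel: 0.8 × 0.15 / (π × 1.425²) = 0.018811. Accumulating E over each segment gives final E = 0.6772.

G0 X0.00 Y0.00 Z4.50
G1 X11.50 Y0.00 E0.2163
G1 X11.50 Y6.50 E0.3386
G1 X0.00 Y6.50 E0.5549
G1 X0.00 Y0.00 E0.6772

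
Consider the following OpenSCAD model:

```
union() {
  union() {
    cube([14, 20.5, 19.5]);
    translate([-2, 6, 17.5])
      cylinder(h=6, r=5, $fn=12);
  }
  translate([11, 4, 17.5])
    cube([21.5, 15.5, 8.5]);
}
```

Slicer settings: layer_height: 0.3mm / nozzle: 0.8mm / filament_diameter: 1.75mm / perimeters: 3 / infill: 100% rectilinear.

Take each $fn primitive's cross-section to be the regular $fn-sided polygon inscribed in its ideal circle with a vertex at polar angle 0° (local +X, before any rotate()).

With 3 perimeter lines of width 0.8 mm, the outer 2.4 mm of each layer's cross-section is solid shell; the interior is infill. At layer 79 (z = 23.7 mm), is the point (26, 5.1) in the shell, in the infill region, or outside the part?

shell

At z = 23.7 mm: the cube does not reach this height (z outside [0, 19.5]); the cylinder at (-2, 6) does not reach this height (z outside [17.5, 23.5]); Taking the union: nothing is present at this height; the cube at (11, 4) is present — its section is the full 21.5×15.5 rectangle; Taking the union: only the 21.5×15.5 cube at (11, 4) is present, so the union is just that shape — 1 connected region. Overall, the cross-section is a single solid region. The nearest boundary edge runs (11.00, 4.00)→(32.50, 4.00); distance from the point to it = 1.10 mm. The point is inside the cross-section, 1.10 mm from the nearest boundary — within the 2.4 mm shell band (3 × 0.8).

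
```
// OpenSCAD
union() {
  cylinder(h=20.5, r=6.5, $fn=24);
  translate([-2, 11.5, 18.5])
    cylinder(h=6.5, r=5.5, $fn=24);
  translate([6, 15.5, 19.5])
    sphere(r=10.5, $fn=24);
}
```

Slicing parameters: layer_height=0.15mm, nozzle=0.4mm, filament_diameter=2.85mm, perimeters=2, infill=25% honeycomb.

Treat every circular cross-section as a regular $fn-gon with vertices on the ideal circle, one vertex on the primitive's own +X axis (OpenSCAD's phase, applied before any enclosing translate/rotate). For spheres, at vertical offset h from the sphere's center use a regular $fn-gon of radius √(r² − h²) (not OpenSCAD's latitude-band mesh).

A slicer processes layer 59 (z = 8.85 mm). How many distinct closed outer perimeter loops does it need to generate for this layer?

At z = 8.85 mm: the cylinder: section is a regular 24-gon, circumradius r=6.5; the cylinder at (-2, 11.5) is not intersected at this z (z outside [18.5, 25]); the sphere at (6, 15.5) is not intersected at this z (|z−center|=10.650 > r=10.5); Taking the union: only the r=6.5 cylinder is present, so the union is just that shape — 1 connected region. The result has 1 disconnected region.

1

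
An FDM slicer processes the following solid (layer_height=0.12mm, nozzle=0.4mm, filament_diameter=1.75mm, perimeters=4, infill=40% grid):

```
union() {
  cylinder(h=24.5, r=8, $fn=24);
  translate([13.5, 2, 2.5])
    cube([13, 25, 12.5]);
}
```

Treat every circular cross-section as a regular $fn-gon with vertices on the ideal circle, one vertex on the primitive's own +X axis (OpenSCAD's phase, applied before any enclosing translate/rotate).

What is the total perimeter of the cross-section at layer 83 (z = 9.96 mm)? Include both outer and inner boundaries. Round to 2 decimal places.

At z = 9.96 mm: the r=8 cylinder contributes a regular 24-gon of circumradius 8 (perimeter = 2·24·8.000·sin(180°/24) = 50.12 mm); the cube at (13.5, 2) is present — its section is the full 13×25 rectangle (perimeter 76.00 mm); Merging all regions: the 2 present regions are separate (no shared area or edge), so areas and boundary lengths simply add and each stays a separate island — boundary = 126.12 mm. Overall, the cross-section has 2 separate islands. Total boundary length (outer) = 126.12 mm.

126.12 mm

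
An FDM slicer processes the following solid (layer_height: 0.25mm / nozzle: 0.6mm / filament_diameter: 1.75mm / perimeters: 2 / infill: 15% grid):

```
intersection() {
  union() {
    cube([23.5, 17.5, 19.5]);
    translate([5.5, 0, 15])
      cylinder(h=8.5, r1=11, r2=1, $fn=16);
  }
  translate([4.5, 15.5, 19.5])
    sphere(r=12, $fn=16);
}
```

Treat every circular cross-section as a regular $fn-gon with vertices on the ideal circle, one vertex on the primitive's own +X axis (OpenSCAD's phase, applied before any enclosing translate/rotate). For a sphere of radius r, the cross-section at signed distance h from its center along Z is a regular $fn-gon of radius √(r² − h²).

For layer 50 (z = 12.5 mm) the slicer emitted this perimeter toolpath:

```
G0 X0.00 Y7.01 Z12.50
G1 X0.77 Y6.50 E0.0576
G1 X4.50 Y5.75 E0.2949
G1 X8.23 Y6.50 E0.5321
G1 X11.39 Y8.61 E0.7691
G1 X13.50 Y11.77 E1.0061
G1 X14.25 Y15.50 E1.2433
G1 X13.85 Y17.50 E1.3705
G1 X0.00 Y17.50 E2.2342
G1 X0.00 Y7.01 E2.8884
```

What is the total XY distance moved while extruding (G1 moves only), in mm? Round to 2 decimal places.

Sum the Euclidean lengths of each G1 segment: total = 46.32 mm.

46.32 mm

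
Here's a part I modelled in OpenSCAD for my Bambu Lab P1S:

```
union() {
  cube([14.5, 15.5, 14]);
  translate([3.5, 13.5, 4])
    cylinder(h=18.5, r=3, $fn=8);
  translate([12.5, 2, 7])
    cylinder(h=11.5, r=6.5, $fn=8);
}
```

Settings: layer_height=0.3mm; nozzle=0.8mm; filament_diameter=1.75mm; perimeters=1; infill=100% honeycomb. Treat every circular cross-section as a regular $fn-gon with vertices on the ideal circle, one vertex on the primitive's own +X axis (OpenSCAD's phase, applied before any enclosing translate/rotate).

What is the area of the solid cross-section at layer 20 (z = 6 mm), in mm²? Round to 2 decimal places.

227.13 mm²

At z = 6 mm: the 14.5×15.5 cube contributes its full rectangle (area 224.75 mm²); the r=3 cylinder at (3.5, 13.5) contributes a regular 8-gon of circumradius 3 (area = (8/2)·3.000²·sin(360°/8) = 25.46 mm²); the cylinder at (12.5, 2) is not intersected at this z (z outside [7, 18.5]); Combining (union): the regions partially overlap — summed areas 250.21 mm² minus the doubly-counted overlap 23.07 mm² gives 227.13 mm² — area = 227.13 mm². Overall, the cross-section is a single solid region. Net area = 227.13 mm².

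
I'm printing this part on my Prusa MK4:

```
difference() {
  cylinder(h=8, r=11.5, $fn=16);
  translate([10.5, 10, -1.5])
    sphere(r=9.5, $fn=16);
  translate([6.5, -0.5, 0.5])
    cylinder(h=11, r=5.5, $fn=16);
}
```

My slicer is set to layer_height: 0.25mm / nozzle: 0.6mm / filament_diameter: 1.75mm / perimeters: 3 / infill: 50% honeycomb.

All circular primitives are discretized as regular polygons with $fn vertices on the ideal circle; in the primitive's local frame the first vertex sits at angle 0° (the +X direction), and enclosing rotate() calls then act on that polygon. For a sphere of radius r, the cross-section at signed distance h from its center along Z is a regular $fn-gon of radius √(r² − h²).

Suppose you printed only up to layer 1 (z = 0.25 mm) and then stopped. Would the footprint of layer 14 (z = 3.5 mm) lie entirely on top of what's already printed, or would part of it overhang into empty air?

Compare the two slices. At z = 0.25: the r=11.5 cylinder gives a regular 16-gon of circumradius 11.5 (constant along its height) (area = (16/2)·11.500²·sin(360°/16) = 404.88 mm²); the r=9.5 sphere at (10.5, 10) slices to a regular 16-gon of circumradius 9.337 (√(r²−h²) with h=1.75 from center) (area = (16/2)·9.337²·sin(360°/16) = 266.92 mm²); the cylinder at (6.5, -0.5) does not reach this height (z outside [0.5, 11.5]); After the difference (first − rest): starting from the r=11.5 cylinder (404.88 mm²), the r=9.5 sphere at (10.5, 10) partially overlaps it — only the 60.50 mm² overlap (of its 266.92 mm²) is removed, clipping the outline — area = 344.38 mm². At z = 3.5: the r=11.5 cylinder gives a regular 16-gon of circumradius 11.5 (constant along its height) (area = (16/2)·11.500²·sin(360°/16) = 404.88 mm²); the r=9.5 sphere at (10.5, 10) slices to a regular 16-gon of circumradius 8.078 (√(r²−h²) with h=5 from center) (area = (16/2)·8.078²·sin(360°/16) = 199.76 mm²); the r=5.5 cylinder at (6.5, -0.5) contributes a regular 16-gon of circumradius 5.5 (area = (16/2)·5.500²·sin(360°/16) = 92.61 mm²); After the difference (first − rest): starting from the r=11.5 cylinder (404.88 mm²), the r=9.5 sphere at (10.5, 10) partially overlaps it — only the 41.42 mm² overlap (of its 199.76 mm²) is removed, clipping the outline; the r=5.5 cylinder at (6.5, -0.5) partially overlaps it — only the 79.41 mm² overlap (of its 92.61 mm²) is removed, clipping the outline — area = 284.05 mm². Checking containment: at z = 3.5 the cross-section extends beyond the z = 0.25 cross-section by about 9.06 mm².

part overhangs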